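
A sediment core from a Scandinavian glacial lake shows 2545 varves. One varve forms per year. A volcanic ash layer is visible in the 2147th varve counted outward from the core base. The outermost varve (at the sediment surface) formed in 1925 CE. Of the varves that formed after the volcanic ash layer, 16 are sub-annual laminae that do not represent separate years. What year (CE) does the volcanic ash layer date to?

Between varve 2147 and the sediment surface there are 2545 − 2147 = 398 varves.
Excluding 16 false varves: 398 − 16 = 382.
Counting back 382 years from 1925 CE places the volcanic ash layer in 1925 − 382 = 1543 CE.

1543 CE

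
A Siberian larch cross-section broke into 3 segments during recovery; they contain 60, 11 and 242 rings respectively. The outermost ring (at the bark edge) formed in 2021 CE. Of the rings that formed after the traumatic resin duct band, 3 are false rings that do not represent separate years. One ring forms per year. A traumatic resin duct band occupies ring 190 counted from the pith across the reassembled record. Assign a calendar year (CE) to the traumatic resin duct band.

1901 CE

Total rings = 60 + 11 + 242 = 313.
Between ring 190 and the bark edge there are 313 − 190 = 123 rings.
Excluding 3 false rings: 123 − 3 = 120.
Counting back 120 years from 2021 CE places the traumatic resin duct band in 2021 − 120 = 1901 CE.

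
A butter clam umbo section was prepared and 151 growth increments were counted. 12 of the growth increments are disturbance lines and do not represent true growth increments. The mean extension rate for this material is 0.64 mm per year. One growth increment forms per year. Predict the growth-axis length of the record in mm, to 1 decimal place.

89.0 mm

Correcting the raw count gives 151 − 12 = 139 true growth increments.
Predicted length = 0.64 mm/year × 139 years = 89.0 mm.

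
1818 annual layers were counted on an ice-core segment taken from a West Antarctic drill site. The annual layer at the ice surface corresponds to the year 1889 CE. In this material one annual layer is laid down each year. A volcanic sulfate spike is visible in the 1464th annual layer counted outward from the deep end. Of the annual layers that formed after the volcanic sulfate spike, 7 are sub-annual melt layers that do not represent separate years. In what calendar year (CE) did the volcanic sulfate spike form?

1542 CE

1818 − 1464 = 354 annual layers lie beyond the volcanic sulfate spike toward the ice surface.
354 − 7 false = 347 true annual layers after the volcanic sulfate spike.
The annual layer at the ice surface is 1889 CE, so the volcanic sulfate spike dates to 1889 − 347 = 1542 CE.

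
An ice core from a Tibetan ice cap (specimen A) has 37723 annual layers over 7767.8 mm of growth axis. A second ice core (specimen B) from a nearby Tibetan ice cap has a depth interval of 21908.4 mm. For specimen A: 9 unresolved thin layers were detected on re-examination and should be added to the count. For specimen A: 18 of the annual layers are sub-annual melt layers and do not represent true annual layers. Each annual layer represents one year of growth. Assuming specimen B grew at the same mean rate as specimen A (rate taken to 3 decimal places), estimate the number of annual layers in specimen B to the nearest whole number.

Specimen A: true annual layer count = 37723 − 18 + 9 = 37714.
A: Extension rate ≈ 7767.8 / 37714 = 0.206 mm/yr.
Specimen B: 21908.4 mm / 0.206 mm per year = 106351.46 years ≈ 106351 annual layers.

106351 annual layers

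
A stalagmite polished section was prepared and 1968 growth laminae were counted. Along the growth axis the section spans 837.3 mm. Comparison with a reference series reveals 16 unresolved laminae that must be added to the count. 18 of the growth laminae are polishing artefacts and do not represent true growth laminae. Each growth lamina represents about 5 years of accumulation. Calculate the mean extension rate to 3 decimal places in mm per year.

0.085 mm per year

True growth lamina count = 1968 − 18 + 16 = 1966.
Multiplying by 5 years per growth lamina: 1966 × 5 = 9830 years.
Extension rate ≈ 837.3 / 9830 = 0.085 mm per year.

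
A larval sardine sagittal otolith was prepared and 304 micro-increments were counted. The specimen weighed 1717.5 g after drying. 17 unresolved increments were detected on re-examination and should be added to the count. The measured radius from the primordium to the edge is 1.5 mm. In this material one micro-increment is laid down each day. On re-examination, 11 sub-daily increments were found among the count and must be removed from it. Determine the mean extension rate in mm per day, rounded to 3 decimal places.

0.005 mm per day

True micro-increment count = 304 − 11 + 17 = 310.
Extension rate ≈ 1.5 / 310 = 0.005 mm per day.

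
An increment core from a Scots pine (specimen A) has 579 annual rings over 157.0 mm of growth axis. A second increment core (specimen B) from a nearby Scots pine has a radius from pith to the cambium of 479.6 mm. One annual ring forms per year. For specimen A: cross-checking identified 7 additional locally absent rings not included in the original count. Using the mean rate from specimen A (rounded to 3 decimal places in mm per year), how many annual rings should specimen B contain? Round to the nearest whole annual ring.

Specimen A: true annual ring count = 579 + 7 = 586.
A: Extension rate ≈ 157.0 / 586 = 0.268 mm per year.
B spans 479.6 / 0.268 = 1789.55 years ≈ 1790 annual rings.

1790 annual rings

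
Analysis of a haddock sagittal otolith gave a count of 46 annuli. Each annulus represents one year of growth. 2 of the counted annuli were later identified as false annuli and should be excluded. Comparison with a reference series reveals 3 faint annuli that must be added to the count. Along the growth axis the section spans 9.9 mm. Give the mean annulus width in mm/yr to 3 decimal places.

0.211 mm/yr

True annulus count = 46 − 2 + 3 = 47.
Mean rate = 9.9 mm / 47 years ≈ 0.211 mm/yr.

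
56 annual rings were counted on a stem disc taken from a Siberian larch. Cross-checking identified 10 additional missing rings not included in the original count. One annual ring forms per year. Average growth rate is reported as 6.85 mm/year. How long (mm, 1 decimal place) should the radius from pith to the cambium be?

Adjusted count: 56 + 10 = 66 annual rings.
Length ≈ 6.85 × 66 = 452.1 mm.

452.1 mm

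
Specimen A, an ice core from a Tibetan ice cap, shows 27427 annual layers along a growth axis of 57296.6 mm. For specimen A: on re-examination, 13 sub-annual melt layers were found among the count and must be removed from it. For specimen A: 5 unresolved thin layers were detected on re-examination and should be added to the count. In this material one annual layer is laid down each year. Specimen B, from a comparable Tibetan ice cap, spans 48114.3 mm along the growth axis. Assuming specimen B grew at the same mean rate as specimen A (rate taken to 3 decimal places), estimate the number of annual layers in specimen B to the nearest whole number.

23021 annual layers

Specimen A: adjusted count: 27427 − 13 + 5 = 27419 annual layers.
A: Extension rate ≈ 57296.6 / 27419 = 2.090 mm/year.
For B, 48114.3 / 2.090 = 23021.20 years ≈ 23021 annual layers.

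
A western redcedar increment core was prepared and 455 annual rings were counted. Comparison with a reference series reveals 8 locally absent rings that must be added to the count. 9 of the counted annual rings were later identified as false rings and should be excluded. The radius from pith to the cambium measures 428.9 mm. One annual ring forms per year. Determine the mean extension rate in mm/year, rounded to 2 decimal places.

After corrections the count is 455 − 9 + 8 = 454 annual rings.
428.9 mm over 454 years gives 428.9 / 454 ≈ 0.94 mm/year.

0.94 mm/year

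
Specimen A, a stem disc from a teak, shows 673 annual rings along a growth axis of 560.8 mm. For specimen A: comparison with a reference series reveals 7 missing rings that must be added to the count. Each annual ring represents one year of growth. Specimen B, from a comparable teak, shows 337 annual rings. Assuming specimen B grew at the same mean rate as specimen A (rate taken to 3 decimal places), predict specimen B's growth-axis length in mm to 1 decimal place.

278.0 mm

Specimen A: after corrections the count is 673 + 7 = 680 annual rings.
A: 560.8 mm over 680 years gives 560.8 / 680 ≈ 0.825 mm/year.
B's length ≈ 0.825 × 337 = 278.0 mm.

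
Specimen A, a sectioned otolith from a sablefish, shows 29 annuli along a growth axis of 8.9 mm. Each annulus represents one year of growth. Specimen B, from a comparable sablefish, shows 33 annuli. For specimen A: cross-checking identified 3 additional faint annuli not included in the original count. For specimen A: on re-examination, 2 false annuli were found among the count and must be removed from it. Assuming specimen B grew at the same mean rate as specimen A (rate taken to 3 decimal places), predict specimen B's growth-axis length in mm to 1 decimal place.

Specimen A: after corrections the count is 29 − 2 + 3 = 30 annuli.
A: 8.9 mm over 30 years gives 8.9 / 30 ≈ 0.297 mm/year.
Length of B = 0.297 × 33 = 9.8 mm.

9.8 mm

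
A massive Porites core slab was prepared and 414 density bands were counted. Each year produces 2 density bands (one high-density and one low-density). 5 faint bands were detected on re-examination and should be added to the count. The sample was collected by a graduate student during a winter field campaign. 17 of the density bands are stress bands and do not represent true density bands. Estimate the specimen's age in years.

True density band count = 414 − 17 + 5 = 402.
Dividing by 2 density bands per year: 402 / 2 = 201 years.

201 yr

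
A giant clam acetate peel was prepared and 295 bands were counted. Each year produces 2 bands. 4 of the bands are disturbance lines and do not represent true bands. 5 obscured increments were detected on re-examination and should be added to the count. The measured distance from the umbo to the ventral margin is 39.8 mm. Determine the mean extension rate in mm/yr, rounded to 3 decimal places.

0.269 mm/yr

Correcting the raw count gives 295 − 4 + 5 = 296 true bands.
With 2 bands per year, 296 / 2 = 148 years.
39.8 mm over 148 years gives 39.8 / 148 ≈ 0.269 mm/yr.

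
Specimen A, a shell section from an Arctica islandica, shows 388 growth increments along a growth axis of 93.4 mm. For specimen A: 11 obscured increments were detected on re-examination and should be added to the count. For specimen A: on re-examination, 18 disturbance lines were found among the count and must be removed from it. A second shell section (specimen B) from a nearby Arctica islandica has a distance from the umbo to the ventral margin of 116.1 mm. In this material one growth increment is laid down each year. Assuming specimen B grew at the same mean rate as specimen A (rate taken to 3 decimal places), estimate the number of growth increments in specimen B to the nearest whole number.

474 growth increments

Specimen A: correcting the raw count gives 388 − 18 + 11 = 381 true growth increments.
A: Extension rate ≈ 93.4 / 381 = 0.245 mm/year.
B spans 116.1 / 0.245 = 473.88 years ≈ 474 growth increments.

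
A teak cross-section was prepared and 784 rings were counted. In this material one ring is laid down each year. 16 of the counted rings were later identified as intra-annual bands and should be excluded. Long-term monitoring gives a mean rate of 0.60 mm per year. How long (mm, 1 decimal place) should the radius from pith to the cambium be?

Correcting the raw count gives 784 − 16 = 768 true rings.
768 years at 0.60 mm/year gives 0.60 × 768 = 460.8 mm.

460.8 mm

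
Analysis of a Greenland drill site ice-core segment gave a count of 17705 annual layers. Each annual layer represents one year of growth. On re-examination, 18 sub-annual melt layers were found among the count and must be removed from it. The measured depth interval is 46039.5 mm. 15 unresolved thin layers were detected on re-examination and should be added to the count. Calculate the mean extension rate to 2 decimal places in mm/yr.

After corrections the count is 17705 − 18 + 15 = 17702 annual layers.
Mean rate = 46039.5 mm / 17702 years ≈ 2.60 mm/yr.

2.60 mm/yr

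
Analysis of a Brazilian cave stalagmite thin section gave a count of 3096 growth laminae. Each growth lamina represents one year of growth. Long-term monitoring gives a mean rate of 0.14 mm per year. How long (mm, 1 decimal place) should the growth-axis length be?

433.4 mm

3096 years of growth are recorded.
3096 years at 0.14 mm/year gives 0.14 × 3096 = 433.4 mm.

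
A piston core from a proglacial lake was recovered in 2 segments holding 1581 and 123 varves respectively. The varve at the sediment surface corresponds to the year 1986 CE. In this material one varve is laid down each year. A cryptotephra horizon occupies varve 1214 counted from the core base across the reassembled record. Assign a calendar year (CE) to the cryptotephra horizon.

1496 CE

Total varves = 1581 + 123 = 1704.
Between varve 1214 and the sediment surface there are 1704 − 1214 = 490 varves.
Counting back 490 years from 1986 CE places the cryptotephra horizon in 1986 − 490 = 1496 CE.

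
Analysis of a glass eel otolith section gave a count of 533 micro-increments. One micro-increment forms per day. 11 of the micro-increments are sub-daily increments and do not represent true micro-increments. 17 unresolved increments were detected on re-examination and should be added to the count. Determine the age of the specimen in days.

Correcting the raw count gives 533 − 11 + 17 = 539 true micro-increments.
At one micro-increment per day, that is 539 days.

539 days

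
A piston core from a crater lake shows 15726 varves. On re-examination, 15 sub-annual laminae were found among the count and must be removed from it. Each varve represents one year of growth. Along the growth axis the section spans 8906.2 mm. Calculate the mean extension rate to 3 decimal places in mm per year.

Adjusted count: 15726 − 15 = 15711 varves.
Mean rate = 8906.2 mm / 15711 years ≈ 0.567 mm per year.

0.567 mm per year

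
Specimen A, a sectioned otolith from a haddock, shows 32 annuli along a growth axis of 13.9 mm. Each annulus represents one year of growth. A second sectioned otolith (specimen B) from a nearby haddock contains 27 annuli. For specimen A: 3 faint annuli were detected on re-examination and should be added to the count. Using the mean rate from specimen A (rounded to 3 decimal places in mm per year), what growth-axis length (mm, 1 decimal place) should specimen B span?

Specimen A: true annulus count = 32 + 3 = 35.
A: Extension rate ≈ 13.9 / 35 = 0.397 mm per year.
Length of B = 0.397 × 27 = 10.7 mm.

10.7 mm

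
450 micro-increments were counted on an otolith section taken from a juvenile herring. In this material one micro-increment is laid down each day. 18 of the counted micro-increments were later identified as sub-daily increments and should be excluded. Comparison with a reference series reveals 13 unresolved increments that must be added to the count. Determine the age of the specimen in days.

Adjusted count: 450 − 18 + 13 = 445 micro-increments.
At one micro-increment per day, that is 445 days.

445 days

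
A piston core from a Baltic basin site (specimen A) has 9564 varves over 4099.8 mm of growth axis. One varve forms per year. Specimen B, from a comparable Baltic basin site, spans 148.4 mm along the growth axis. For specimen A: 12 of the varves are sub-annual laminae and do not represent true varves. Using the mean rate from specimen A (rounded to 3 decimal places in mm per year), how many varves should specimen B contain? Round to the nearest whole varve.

Specimen A: after corrections the count is 9564 − 12 = 9552 varves.
A: 4099.8 mm over 9552 years gives 4099.8 / 9552 ≈ 0.429 mm/year.
B spans 148.4 / 0.429 = 345.92 years ≈ 346 varves.

346 varves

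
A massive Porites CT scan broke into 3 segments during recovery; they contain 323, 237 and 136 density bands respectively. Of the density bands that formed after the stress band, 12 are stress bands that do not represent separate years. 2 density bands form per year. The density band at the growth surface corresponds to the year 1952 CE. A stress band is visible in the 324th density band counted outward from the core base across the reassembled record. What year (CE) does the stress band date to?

1772 CE

Total density bands = 323 + 237 + 136 = 696.
The stress band sits at density band 324 from the core base, so 696 − 324 = 372 density bands formed after it.
Removing the 12 false density bands leaves 372 − 12 = 360 true density bands beyond the stress band.
360 density bands at 2 per year is 360 / 2 = 180 years.
Counting back 180 years from 1952 CE places the stress band in 1952 − 180 = 1772 CE.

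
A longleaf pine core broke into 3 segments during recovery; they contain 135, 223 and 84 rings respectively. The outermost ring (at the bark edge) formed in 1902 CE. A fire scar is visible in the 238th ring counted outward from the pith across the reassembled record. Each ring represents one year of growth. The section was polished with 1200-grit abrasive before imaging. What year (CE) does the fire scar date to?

1698 CE

Total rings = 135 + 223 + 84 = 442.
The fire scar sits at ring 238 from the pith, so 442 − 238 = 204 rings formed after it.
The ring at the bark edge is 1902 CE, so the fire scar dates to 1902 − 204 = 1698 CE.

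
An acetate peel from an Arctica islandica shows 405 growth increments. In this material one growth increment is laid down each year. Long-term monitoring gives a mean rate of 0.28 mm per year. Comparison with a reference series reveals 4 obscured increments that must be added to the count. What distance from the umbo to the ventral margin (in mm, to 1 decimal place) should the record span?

114.5 mm

True growth increment count = 405 + 4 = 409.
Predicted length = 0.28 mm/year × 409 years = 114.5 mm.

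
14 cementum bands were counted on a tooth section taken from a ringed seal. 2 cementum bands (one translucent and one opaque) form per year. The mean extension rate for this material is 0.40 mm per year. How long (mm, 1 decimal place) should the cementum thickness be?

14 cementum bands at 2 per year is 14 / 2 = 7 years.
Predicted length = 0.40 mm/year × 7 years = 2.8 mm.

2.8 mm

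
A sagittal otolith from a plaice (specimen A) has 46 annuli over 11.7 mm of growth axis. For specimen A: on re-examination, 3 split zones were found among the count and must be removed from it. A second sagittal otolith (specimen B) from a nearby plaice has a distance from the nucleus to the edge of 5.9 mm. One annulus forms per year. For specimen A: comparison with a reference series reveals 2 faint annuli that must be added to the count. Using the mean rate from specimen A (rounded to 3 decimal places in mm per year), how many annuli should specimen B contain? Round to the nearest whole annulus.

Specimen A: true annulus count = 46 − 3 + 2 = 45.
A: 11.7 mm over 45 years gives 11.7 / 45 ≈ 0.260 mm/year.
For B, 5.9 / 0.260 = 22.69 years ≈ 23 annuli.

23 annuli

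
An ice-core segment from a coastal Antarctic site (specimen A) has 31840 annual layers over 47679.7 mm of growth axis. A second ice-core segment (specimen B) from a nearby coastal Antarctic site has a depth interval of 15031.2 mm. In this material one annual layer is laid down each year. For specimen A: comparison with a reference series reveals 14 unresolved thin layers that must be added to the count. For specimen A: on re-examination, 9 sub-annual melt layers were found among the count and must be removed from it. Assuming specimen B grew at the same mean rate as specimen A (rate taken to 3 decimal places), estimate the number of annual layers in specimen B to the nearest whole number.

10041 annual layers

Specimen A: adjusted count: 31840 − 9 + 14 = 31845 annual layers.
A: Extension rate ≈ 47679.7 / 31845 = 1.497 mm per year.
For B, 15031.2 / 1.497 = 10040.88 years ≈ 10041 annual layers.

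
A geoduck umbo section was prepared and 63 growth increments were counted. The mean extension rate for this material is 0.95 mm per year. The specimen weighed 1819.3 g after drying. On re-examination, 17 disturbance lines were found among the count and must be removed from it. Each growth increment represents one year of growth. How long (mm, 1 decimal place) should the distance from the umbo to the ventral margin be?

Correcting the raw count gives 63 − 17 = 46 true growth increments.
46 years at 0.95 mm/year gives 0.95 × 46 = 43.7 mm.

43.7 mm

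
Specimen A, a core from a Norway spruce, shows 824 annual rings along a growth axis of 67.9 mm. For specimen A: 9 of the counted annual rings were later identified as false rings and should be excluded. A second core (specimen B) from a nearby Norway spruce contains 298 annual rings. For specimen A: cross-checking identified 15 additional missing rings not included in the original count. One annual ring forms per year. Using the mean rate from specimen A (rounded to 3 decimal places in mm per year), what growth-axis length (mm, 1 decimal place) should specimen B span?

Specimen A: after corrections the count is 824 − 9 + 15 = 830 annual rings.
A: Mean rate = 67.9 mm / 830 years ≈ 0.082 mm/year.
For B, 0.082 mm/year × 298 years = 24.4 mm.

24.4 mm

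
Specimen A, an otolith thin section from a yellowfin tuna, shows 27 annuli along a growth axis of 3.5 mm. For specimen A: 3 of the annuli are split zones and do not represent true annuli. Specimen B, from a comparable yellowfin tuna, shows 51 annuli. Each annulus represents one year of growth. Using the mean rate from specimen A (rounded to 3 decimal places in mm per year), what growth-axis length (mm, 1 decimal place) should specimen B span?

Specimen A: adjusted count: 27 − 3 = 24 annuli.
A: Extension rate ≈ 3.5 / 24 = 0.146 mm per year.
Length of B = 0.146 × 51 = 7.4 mm.

7.4 mm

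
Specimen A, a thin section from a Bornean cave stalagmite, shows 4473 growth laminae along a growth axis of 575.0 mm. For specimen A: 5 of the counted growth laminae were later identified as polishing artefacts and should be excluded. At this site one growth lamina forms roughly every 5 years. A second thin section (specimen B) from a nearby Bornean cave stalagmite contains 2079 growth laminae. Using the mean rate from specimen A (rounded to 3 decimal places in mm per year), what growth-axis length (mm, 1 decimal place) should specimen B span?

270.3 mm

Specimen A: after corrections the count is 4473 − 5 = 4468 growth laminae.
Specimen A: multiplying by 5 years per growth lamina: 4468 × 5 = 22340 years.
A: Mean rate = 575.0 mm / 22340 years ≈ 0.026 mm/year.
Specimen B: at 5 years per growth lamina, 2079 × 5 = 10395 years. For B, 0.026 mm/year × 10395 years = 270.3 mm.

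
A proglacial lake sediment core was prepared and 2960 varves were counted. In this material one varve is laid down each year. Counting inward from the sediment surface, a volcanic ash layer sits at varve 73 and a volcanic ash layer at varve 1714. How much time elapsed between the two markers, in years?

1641 years

1714 − 73 = 1641 varves lie between the two events.
At one varve per year, 1641 years elapsed between them.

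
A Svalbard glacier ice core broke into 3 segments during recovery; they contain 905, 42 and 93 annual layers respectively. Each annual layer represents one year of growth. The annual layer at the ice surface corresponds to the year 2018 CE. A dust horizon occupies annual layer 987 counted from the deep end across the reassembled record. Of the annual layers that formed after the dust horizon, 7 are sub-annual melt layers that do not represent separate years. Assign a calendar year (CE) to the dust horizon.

Total annual layers = 905 + 42 + 93 = 1040.
Between annual layer 987 and the ice surface there are 1040 − 987 = 53 annual layers.
Excluding 7 false annual layers: 53 − 7 = 46.
2018 − 46 = 1972 CE.

1972 CE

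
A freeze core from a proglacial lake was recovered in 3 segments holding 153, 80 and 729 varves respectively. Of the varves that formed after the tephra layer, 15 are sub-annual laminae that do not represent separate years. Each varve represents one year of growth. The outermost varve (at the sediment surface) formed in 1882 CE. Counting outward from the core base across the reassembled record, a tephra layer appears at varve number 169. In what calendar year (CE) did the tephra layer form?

Total varves = 153 + 80 + 729 = 962.
Between varve 169 and the sediment surface there are 962 − 169 = 793 varves.
Removing the 15 false varves leaves 793 − 15 = 778 true varves beyond the tephra layer.
Counting back 778 years from 1882 CE places the tephra layer in 1882 − 778 = 1104 CE.

1104 CE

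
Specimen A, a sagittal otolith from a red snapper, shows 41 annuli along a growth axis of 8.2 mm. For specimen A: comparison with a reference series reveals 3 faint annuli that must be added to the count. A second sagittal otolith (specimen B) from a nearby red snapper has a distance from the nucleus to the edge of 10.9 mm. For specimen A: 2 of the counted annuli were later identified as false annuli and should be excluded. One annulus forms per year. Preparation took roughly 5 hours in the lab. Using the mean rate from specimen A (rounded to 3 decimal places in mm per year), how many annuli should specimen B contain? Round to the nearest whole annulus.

Specimen A: correcting the raw count gives 41 − 2 + 3 = 42 true annuli.
A: 8.2 mm over 42 years gives 8.2 / 42 ≈ 0.195 mm/yr.
B spans 10.9 / 0.195 = 55.90 years ≈ 56 annuli.

56 annuli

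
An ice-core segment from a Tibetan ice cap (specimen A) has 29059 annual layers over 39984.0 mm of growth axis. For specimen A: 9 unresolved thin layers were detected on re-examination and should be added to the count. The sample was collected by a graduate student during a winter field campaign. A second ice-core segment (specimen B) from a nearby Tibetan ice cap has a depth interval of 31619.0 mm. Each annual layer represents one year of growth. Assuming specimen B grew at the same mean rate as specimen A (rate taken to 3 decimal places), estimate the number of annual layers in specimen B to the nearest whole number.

22979 annual layers

Specimen A: adjusted count: 29059 + 9 = 29068 annual layers.
A: Mean rate = 39984.0 mm / 29068 years ≈ 1.376 mm/yr.
For B, 31619.0 / 1.376 = 22978.92 years ≈ 22979 annual layers.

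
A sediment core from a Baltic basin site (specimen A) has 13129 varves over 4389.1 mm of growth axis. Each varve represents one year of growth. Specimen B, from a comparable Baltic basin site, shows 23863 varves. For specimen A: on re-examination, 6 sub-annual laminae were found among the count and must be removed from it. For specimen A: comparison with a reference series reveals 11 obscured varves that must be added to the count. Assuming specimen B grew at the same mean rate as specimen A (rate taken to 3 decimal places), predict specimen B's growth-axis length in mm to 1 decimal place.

7970.2 mm

Specimen A: true varve count = 13129 − 6 + 11 = 13134.
A: Extension rate ≈ 4389.1 / 13134 = 0.334 mm/yr.
Length of B = 0.334 × 23863 = 7970.2 mm.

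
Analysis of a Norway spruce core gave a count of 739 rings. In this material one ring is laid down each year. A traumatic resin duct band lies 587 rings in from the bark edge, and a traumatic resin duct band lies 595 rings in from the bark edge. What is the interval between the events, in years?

Separation: 595 − 587 = 8 rings.
At one ring per year, 8 years elapsed between them.

8 years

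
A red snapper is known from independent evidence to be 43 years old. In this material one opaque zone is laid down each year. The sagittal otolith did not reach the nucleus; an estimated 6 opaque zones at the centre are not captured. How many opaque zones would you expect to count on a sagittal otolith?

37 opaque zones

Expected opaque zones over 43 years: 43.
43 − 6 missed = 37 opaque zones expected in the prepared section.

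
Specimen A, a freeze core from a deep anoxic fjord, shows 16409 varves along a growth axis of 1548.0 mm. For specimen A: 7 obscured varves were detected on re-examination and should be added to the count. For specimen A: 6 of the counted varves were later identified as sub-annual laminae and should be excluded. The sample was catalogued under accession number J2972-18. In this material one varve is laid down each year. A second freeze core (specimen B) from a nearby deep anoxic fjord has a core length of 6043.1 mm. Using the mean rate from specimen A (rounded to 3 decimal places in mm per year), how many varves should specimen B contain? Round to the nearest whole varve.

64288 varves

Specimen A: true varve count = 16409 − 6 + 7 = 16410.
A: Extension rate ≈ 1548.0 / 16410 = 0.094 mm per year.
Specimen B: 6043.1 mm / 0.094 mm per year = 64288.30 years ≈ 64288 varves.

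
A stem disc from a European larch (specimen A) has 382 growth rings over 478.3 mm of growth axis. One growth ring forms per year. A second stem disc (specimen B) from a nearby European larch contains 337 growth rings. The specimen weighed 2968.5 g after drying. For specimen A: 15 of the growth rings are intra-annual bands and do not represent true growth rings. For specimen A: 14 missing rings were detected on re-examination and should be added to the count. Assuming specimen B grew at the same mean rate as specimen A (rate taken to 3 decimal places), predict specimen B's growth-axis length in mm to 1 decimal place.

Specimen A: correcting the raw count gives 382 − 15 + 14 = 381 true growth rings.
A: Mean rate = 478.3 mm / 381 years ≈ 1.255 mm/year.
B's length ≈ 1.255 × 337 = 422.9 mm.

422.9 mm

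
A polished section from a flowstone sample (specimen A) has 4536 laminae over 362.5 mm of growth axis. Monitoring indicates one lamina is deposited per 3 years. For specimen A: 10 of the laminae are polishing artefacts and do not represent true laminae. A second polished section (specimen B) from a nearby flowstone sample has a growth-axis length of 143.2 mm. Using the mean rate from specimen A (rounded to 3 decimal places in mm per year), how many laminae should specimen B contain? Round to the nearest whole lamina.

Specimen A: true lamina count = 4536 − 10 = 4526.
Specimen A: multiplying by 3 years per lamina: 4526 × 3 = 13578 years.
A: 362.5 mm over 13578 years gives 362.5 / 13578 ≈ 0.027 mm per year.
B spans 143.2 / 0.027 = 5303.70 years; at 3 years per lamina that is 5303.70 / 3 ≈ 1768 laminae.

1768 laminae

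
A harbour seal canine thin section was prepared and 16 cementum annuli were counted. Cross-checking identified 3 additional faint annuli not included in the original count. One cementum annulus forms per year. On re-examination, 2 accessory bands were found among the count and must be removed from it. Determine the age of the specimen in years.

Adjusted count: 16 − 2 + 3 = 17 cementum annuli.
At one cementum annulus per year, that is 17 years.

17 years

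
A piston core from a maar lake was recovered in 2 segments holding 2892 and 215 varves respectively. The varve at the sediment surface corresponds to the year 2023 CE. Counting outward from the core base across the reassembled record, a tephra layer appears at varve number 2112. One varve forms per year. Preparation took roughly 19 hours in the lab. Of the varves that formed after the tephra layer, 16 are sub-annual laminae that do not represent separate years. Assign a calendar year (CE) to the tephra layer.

1044 CE

Total varves = 2892 + 215 = 3107.
3107 − 2112 = 995 varves lie beyond the tephra layer toward the sediment surface.
Excluding 16 false varves: 995 − 16 = 979.
The varve at the sediment surface is 2023 CE, so the tephra layer dates to 2023 − 979 = 1044 CE.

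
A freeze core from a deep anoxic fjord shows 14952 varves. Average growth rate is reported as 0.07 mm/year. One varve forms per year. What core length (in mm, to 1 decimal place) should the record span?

14952 years of growth are recorded.
14952 years at 0.07 mm/year gives 0.07 × 14952 = 1046.6 mm.

1046.6 mm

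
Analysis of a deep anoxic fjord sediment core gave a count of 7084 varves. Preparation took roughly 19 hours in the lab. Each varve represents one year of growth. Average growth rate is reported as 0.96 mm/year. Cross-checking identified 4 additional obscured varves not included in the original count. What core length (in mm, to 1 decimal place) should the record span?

6804.5 mm

After corrections the count is 7084 + 4 = 7088 varves.
7088 years at 0.96 mm/year gives 0.96 × 7088 = 6804.5 mm.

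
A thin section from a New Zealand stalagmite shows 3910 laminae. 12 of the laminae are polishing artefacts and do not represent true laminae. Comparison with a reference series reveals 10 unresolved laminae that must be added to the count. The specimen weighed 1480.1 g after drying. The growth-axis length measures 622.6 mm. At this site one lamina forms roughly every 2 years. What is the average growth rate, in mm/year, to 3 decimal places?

Correcting the raw count gives 3910 − 12 + 10 = 3908 true laminae.
3908 laminae at 2 years each span 3908 × 2 = 7816 years.
622.6 mm over 7816 years gives 622.6 / 7816 ≈ 0.080 mm/year.

0.080 mm/year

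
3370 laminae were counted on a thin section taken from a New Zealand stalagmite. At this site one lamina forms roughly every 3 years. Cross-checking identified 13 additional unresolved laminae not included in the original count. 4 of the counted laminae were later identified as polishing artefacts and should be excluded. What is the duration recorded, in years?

Adjusted count: 3370 − 4 + 13 = 3379 laminae.
At 3 years per lamina, 3379 × 3 = 10137 years.

10137 yr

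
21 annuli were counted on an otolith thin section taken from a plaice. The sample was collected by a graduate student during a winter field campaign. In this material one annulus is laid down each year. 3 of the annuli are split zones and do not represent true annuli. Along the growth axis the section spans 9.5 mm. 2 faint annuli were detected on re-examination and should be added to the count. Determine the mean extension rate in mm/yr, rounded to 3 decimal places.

0.475 mm/yr

True annulus count = 21 − 3 + 2 = 20.
Mean rate = 9.5 mm / 20 years ≈ 0.475 mm/yr.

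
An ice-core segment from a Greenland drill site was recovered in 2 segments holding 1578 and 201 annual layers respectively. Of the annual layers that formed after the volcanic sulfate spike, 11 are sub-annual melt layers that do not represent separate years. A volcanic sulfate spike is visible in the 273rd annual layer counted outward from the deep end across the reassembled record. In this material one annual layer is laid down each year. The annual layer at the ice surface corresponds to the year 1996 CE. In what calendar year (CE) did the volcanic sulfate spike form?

Total annual layers = 1578 + 201 = 1779.
1779 − 273 = 1506 annual layers lie beyond the volcanic sulfate spike toward the ice surface.
1506 − 11 false = 1495 true annual layers after the volcanic sulfate spike.
Counting back 1495 years from 1996 CE places the volcanic sulfate spike in 1996 − 1495 = 501 CE.

501 CE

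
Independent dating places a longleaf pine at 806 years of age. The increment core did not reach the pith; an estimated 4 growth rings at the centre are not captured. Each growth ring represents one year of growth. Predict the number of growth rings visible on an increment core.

Expected growth rings over 806 years: 806.
806 − 4 missed = 802 growth rings expected in the prepared section.

802 growth rings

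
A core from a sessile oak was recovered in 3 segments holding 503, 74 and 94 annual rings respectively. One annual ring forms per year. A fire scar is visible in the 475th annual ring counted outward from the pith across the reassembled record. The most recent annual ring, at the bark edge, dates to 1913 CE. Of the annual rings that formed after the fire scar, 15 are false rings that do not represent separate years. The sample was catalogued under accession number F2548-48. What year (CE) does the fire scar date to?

1732 CE

Total annual rings = 503 + 74 + 94 = 671.
Between annual ring 475 and the bark edge there are 671 − 475 = 196 annual rings.
196 − 15 false = 181 true annual rings after the fire scar.
Counting back 181 years from 1913 CE places the fire scar in 1913 − 181 = 1732 CE.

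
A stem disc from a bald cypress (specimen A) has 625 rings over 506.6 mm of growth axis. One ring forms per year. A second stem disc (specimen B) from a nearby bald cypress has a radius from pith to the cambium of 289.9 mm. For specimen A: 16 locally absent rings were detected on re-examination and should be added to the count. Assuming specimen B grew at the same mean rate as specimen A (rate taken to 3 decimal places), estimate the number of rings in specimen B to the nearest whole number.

367 rings

Specimen A: true ring count = 625 + 16 = 641.
A: Mean rate = 506.6 mm / 641 years ≈ 0.790 mm/year.
Specimen B: 289.9 mm / 0.790 mm per year = 366.96 years ≈ 367 rings.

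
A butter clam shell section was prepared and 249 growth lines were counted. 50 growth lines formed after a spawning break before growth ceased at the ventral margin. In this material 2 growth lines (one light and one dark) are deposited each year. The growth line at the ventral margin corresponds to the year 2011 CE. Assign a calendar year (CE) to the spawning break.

50 growth lines post-date the spawning break.
50 growth lines at 2 per year is 50 / 2 = 25 years.
The growth line at the ventral margin is 2011 CE, so the spawning break dates to 2011 − 25 = 1986 CE.

1986 CE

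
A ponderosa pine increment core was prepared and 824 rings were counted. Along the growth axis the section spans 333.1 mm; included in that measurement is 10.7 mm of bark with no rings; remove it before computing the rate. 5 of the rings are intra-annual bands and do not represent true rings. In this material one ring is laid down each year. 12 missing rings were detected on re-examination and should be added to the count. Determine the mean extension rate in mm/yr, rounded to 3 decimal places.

After corrections the count is 824 − 5 + 12 = 831 rings.
Removing the 10.7 mm offcut leaves 333.1 − 10.7 = 322.4 mm.
322.4 mm over 831 years gives 322.4 / 831 ≈ 0.388 mm/yr.

0.388 mm/yr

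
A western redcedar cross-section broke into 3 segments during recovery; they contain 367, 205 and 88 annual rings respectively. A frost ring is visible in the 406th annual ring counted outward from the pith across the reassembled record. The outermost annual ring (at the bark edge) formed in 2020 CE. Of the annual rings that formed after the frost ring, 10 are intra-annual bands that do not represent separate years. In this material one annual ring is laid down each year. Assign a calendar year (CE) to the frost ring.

1776 CE

Total annual rings = 367 + 205 + 88 = 660.
The frost ring sits at annual ring 406 from the pith, so 660 − 406 = 254 annual rings formed after it.
254 − 10 false = 244 true annual rings after the frost ring.
2020 − 244 = 1776 CE.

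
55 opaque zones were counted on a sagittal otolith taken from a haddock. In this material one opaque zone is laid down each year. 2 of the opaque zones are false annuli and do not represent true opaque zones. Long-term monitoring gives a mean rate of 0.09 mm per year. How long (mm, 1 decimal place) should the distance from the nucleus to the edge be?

Adjusted count: 55 − 2 = 53 opaque zones.
Length ≈ 0.09 × 53 = 4.8 mm.

4.8 mm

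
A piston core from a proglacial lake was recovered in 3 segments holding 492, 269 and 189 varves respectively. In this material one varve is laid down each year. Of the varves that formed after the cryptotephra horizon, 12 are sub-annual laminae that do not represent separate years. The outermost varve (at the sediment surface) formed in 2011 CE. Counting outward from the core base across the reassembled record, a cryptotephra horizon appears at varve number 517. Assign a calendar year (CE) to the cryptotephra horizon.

Total varves = 492 + 269 + 189 = 950.
The cryptotephra horizon sits at varve 517 from the core base, so 950 − 517 = 433 varves formed after it.
Removing the 12 false varves leaves 433 − 12 = 421 true varves beyond the cryptotephra horizon.
The varve at the sediment surface is 2011 CE, so the cryptotephra horizon dates to 2011 − 421 = 1590 CE.

1590 CE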